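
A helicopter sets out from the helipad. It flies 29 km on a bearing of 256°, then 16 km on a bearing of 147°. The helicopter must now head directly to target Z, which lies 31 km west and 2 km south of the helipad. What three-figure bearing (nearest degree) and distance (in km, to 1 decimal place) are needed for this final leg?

Leg 1 (256°, 29 km): east 29 sin 256° = -28.14, north 29 cos 256° = -7.02
Leg 2 (147°, 16 km): east 16 sin 147° = 8.71, north 16 cos 147° = -13.42
Current position: (-19.42, -20.43). Target: (-31, -2). Remaining: Δeast = -11.58, Δnorth = 18.43.
Bearing = atan2(-11.58, 18.43) mod 360° = 327.87°; distance = √((-11.58)² + (18.43)²) = 21.768 km.

328°, 21.8 km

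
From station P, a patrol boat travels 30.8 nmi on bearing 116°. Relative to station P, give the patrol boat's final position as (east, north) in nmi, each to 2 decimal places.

(27.68, -13.50)

Leg 1 (116°, 30.8 nmi): east 30.8 sin 116° = 27.68, north 30.8 cos 116° = -13.50
Summing: 27.68 nmi east, -13.50 nmi north → (27.68, -13.50).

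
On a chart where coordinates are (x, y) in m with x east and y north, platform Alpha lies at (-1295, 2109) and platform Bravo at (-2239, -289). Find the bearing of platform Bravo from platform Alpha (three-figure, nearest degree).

201°

Δeast = -2239 − -1295 = -944.00; Δnorth = -289 − 2109 = -2398.00.
Bearing = atan2(Δeast, Δnorth) mod 360° = 201.49° ≈ 201°.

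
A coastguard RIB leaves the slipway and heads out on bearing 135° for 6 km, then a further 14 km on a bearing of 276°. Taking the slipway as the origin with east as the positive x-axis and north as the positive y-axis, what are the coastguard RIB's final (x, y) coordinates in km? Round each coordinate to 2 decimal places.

Leg 1 (135°, 6 km): east 6 sin 135° = 4.24, north 6 cos 135° = -4.24
Leg 2 (276°, 14 km): east 14 sin 276° = -13.92, north 14 cos 276° = 1.46
Summing: -9.68 km east, -2.78 km north → (-9.68, -2.78).

(-9.68, -2.78)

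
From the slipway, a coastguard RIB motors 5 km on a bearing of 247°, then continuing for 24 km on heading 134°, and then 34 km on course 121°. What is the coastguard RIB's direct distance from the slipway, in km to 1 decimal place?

Leg 1 (247°, 5 km): east 5 sin 247° = -4.60, north 5 cos 247° = -1.95
Leg 2 (134°, 24 km): east 24 sin 134° = 17.26, north 24 cos 134° = -16.67
Leg 3 (121°, 34 km): east 34 sin 121° = 29.14, north 34 cos 121° = -17.51
Net: 41.81 east, -36.14 north. Distance = √((41.81)² + (-36.14)²) = 55.259 km.

55.3 km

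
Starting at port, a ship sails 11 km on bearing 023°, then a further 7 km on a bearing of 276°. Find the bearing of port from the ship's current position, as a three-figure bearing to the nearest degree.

Leg 1 (023°, 11 km): east 11 sin 23° = 4.30, north 11 cos 23° = 10.13
Leg 2 (276°, 7 km): east 7 sin 276° = -6.96, north 7 cos 276° = 0.73
Net displacement: -2.66 east, 10.86 north. Direction back to start is (2.66, -10.86): bearing = atan2(2.66, -10.86) mod 360° = 166.22° ≈ 166°.

166°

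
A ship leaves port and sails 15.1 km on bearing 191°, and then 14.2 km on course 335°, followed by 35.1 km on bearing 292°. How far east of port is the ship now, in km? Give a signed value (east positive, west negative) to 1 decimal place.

Leg 1 (191°, 15.1 km): east 15.1 sin 191° = -2.88, north 15.1 cos 191° = -14.82
Leg 2 (335°, 14.2 km): east 14.2 sin 335° = -6.00, north 14.2 cos 335° = 12.87
Leg 3 (292°, 35.1 km): east 35.1 sin 292° = -32.54, north 35.1 cos 292° = 13.15
Net east component: -41.43 km.

-41.4 km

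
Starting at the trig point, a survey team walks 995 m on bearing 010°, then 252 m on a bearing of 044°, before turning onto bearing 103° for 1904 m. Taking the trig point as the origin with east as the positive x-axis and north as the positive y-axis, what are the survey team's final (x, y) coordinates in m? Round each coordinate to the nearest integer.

Leg 1 (010°, 995 m): east 995 sin 10° = 172.78, north 995 cos 10° = 979.88
Leg 2 (044°, 252 m): east 252 sin 44° = 175.05, north 252 cos 44° = 181.27
Leg 3 (103°, 1904 m): east 1904 sin 103° = 1855.20, north 1904 cos 103° = -428.31
Summing: 2203.03 m east, 732.85 m north → (2203, 733).

(2203, 733)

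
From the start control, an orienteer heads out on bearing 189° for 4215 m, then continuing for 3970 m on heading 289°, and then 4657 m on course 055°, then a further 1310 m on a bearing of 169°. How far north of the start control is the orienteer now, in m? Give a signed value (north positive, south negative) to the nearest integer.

-1485 m

Leg 1 (189°, 4215 m): east 4215 sin 189° = -659.37, north 4215 cos 189° = -4163.11
Leg 2 (289°, 3970 m): east 3970 sin 289° = -3753.71, north 3970 cos 289° = 1292.51
Leg 3 (055°, 4657 m): east 4657 sin 55° = 3814.79, north 4657 cos 55° = 2671.15
Leg 4 (169°, 1310 m): east 1310 sin 169° = 249.96, north 1310 cos 169° = -1285.93
Net north component: -1485.39 m.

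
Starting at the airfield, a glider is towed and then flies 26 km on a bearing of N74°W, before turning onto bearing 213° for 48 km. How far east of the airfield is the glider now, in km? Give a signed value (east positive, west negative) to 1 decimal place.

Leg 1 (N74°W, 26 km): east 26 sin 286° = -24.99, north 26 cos 286° = 7.17
Leg 2 (213°, 48 km): east 48 sin 213° = -26.14, north 48 cos 213° = -40.26
Net east component: -51.14 km.

-51.1 km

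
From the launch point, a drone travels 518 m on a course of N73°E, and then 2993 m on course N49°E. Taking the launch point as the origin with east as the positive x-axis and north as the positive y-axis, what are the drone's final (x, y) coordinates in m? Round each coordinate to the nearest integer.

(2754, 2115)

Leg 1 (N73°E, 518 m): east 518 sin 73° = 495.37, north 518 cos 73° = 151.45
Leg 2 (N49°E, 2993 m): east 2993 sin 49° = 2258.85, north 2993 cos 49° = 1963.58
Summing: 2754.21 m east, 2115.03 m north → (2754, 2115).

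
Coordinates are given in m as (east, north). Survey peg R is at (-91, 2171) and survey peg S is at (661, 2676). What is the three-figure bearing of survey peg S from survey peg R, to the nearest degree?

056°

Δeast = 661 − -91 = 752.00; Δnorth = 2676 − 2171 = 505.00.
Bearing = atan2(Δeast, Δnorth) mod 360° = 56.12° ≈ 056°.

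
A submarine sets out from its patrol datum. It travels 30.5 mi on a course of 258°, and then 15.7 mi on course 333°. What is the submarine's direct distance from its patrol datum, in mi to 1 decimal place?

37.7 mi

Leg 1 (258°, 30.5 mi): east 30.5 sin 258° = -29.83, north 30.5 cos 258° = -6.34
Leg 2 (333°, 15.7 mi): east 15.7 sin 333° = -7.13, north 15.7 cos 333° = 13.99
Net: -36.96 east, 7.65 north. Distance = √((-36.96)² + (7.65)²) = 37.744 mi.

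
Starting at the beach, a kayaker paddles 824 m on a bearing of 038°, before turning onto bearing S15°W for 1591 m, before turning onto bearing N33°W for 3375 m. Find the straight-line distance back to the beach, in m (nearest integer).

Leg 1 (038°, 824 m): east 824 sin 38° = 507.31, north 824 cos 38° = 649.32
Leg 2 (S15°W, 1591 m): east 1591 sin 195° = -411.78, north 1591 cos 195° = -1536.79
Leg 3 (N33°W, 3375 m): east 3375 sin 327° = -1838.16, north 3375 cos 327° = 2830.51
Net: -1742.63 east, 1943.05 north. Distance = √((-1742.63)² + (1943.05)²) = 2610.019 m.

2610 m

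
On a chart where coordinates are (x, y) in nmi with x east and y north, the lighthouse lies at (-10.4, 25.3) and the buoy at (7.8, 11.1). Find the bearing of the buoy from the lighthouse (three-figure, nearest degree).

Δeast = 7.8 − -10.4 = 18.20; Δnorth = 11.1 − 25.3 = -14.20.
Bearing = atan2(Δeast, Δnorth) mod 360° = 127.96° ≈ 128°.

128°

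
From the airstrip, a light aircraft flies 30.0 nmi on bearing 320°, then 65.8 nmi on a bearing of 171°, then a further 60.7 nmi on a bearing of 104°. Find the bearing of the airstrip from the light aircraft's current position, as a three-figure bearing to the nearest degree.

319°

Leg 1 (320°, 30.0 nmi): east 30.0 sin 320° = -19.28, north 30.0 cos 320° = 22.98
Leg 2 (171°, 65.8 nmi): east 65.8 sin 171° = 10.29, north 65.8 cos 171° = -64.99
Leg 3 (104°, 60.7 nmi): east 60.7 sin 104° = 58.90, north 60.7 cos 104° = -14.68
Net displacement: 49.91 east, -56.69 north. Direction back to start is (-49.91, 56.69): bearing = atan2(-49.91, 56.69) mod 360° = 318.64° ≈ 319°.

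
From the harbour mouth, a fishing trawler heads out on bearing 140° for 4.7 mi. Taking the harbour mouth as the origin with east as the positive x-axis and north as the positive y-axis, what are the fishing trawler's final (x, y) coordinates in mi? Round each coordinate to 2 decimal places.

Leg 1 (140°, 4.7 mi): east 4.7 sin 140° = 3.02, north 4.7 cos 140° = -3.60
Summing: 3.02 mi east, -3.60 mi north → (3.02, -3.60).

(3.02, -3.60)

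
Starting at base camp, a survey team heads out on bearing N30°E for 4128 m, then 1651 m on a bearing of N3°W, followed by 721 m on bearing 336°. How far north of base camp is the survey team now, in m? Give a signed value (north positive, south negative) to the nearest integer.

Leg 1 (N30°E, 4128 m): east 4128 sin 30° = 2064.00, north 4128 cos 30° = 3574.95
Leg 2 (N3°W, 1651 m): east 1651 sin 357° = -86.41, north 1651 cos 357° = 1648.74
Leg 3 (336°, 721 m): east 721 sin 336° = -293.26, north 721 cos 336° = 658.67
Net north component: 5882.36 m.

5882 m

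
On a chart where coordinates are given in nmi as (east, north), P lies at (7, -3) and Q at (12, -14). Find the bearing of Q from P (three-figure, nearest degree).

Δeast = 12 − 7 = 5.00; Δnorth = -14 − -3 = -11.00.
Bearing = atan2(Δeast, Δnorth) mod 360° = 155.56° ≈ 156°.

156°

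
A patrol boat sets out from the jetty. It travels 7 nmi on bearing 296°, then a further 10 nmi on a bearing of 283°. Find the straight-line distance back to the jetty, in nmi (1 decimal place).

16.9 nmi

Leg 1 (296°, 7 nmi): east 7 sin 296° = -6.29, north 7 cos 296° = 3.07
Leg 2 (283°, 10 nmi): east 10 sin 283° = -9.74, north 10 cos 283° = 2.25
Net: -16.04 east, 5.32 north. Distance = √((-16.04)² + (5.32)²) = 16.894 nmi.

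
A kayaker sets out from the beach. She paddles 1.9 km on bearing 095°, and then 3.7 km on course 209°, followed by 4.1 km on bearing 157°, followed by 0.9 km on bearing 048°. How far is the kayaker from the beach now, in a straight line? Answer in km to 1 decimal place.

7.0 km

Leg 1 (095°, 1.9 km): east 1.9 sin 95° = 1.89, north 1.9 cos 95° = -0.17
Leg 2 (209°, 3.7 km): east 3.7 sin 209° = -1.79, north 3.7 cos 209° = -3.24
Leg 3 (157°, 4.1 km): east 4.1 sin 157° = 1.60, north 4.1 cos 157° = -3.77
Leg 4 (048°, 0.9 km): east 0.9 sin 48° = 0.67, north 0.9 cos 48° = 0.60
Net: 2.37 east, -6.57 north. Distance = √((2.37)² + (-6.57)²) = 6.988 km.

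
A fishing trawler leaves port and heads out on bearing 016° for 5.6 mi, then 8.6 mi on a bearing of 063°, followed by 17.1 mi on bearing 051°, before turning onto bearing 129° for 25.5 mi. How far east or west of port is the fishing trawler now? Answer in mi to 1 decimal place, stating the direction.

Leg 1 (016°, 5.6 mi): east 5.6 sin 16° = 1.54, north 5.6 cos 16° = 5.38
Leg 2 (063°, 8.6 mi): east 8.6 sin 63° = 7.66, north 8.6 cos 63° = 3.90
Leg 3 (051°, 17.1 mi): east 17.1 sin 51° = 13.29, north 17.1 cos 51° = 10.76
Leg 4 (129°, 25.5 mi): east 25.5 sin 129° = 19.82, north 25.5 cos 129° = -16.05
Net east component: 42.31 mi.

42.3 mi east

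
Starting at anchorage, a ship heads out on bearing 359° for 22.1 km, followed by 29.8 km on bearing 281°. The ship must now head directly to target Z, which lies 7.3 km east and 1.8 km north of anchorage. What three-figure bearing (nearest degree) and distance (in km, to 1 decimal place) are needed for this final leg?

Leg 1 (359°, 22.1 km): east 22.1 sin 359° = -0.39, north 22.1 cos 359° = 22.10
Leg 2 (281°, 29.8 km): east 29.8 sin 281° = -29.25, north 29.8 cos 281° = 5.69
Current position: (-29.64, 27.78). Target: (7.3, 1.8). Remaining: Δeast = 36.94, Δnorth = -25.98.
Bearing = atan2(36.94, -25.98) mod 360° = 125.12°; distance = √((36.94)² + (-25.98)²) = 45.161 km.

125°, 45.2 km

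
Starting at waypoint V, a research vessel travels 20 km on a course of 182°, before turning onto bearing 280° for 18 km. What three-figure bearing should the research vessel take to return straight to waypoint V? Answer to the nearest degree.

048°

Leg 1 (182°, 20 km): east 20 sin 182° = -0.70, north 20 cos 182° = -19.99
Leg 2 (280°, 18 km): east 18 sin 280° = -17.73, north 18 cos 280° = 3.13
Net displacement: -18.42 east, -16.86 north. Direction back to start is (18.42, 16.86): bearing = atan2(18.42, 16.86) mod 360° = 47.54° ≈ 048°.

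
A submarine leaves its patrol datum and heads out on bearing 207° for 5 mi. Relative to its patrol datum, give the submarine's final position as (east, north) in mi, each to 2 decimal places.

Leg 1 (207°, 5 mi): east 5 sin 207° = -2.27, north 5 cos 207° = -4.46
Summing: -2.27 mi east, -4.46 mi north → (-2.27, -4.46).

(-2.27, -4.46)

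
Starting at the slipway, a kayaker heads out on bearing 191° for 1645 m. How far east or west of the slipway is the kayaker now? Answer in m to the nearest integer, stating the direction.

Leg 1 (191°, 1645 m): east 1645 sin 191° = -313.88, north 1645 cos 191° = -1614.78
Net east component: -313.88 m.

314 m west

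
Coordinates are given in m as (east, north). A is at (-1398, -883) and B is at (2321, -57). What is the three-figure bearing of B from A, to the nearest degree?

Δeast = 2321 − -1398 = 3719.00; Δnorth = -57 − -883 = 826.00.
Bearing = atan2(Δeast, Δnorth) mod 360° = 77.48° ≈ 077°.

077°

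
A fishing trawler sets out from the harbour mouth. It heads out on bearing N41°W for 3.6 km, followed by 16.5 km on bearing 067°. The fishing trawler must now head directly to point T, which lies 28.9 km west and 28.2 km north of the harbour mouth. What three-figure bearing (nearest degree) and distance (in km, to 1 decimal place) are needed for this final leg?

Leg 1 (N41°W, 3.6 km): east 3.6 sin 319° = -2.36, north 3.6 cos 319° = 2.72
Leg 2 (067°, 16.5 km): east 16.5 sin 67° = 15.19, north 16.5 cos 67° = 6.45
Current position: (12.83, 9.16). Target: (-28.9, 28.2). Remaining: Δeast = -41.73, Δnorth = 19.04.
Bearing = atan2(-41.73, 19.04) mod 360° = 294.52°; distance = √((-41.73)² + (19.04)²) = 45.864 km.

295°, 45.9 km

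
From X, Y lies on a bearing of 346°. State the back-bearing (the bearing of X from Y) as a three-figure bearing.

166°

Back-bearing = 346° − 180° = 166°.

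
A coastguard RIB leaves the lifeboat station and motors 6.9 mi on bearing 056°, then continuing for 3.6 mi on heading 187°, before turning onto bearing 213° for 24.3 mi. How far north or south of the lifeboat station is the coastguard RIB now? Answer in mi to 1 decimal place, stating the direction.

Leg 1 (056°, 6.9 mi): east 6.9 sin 56° = 5.72, north 6.9 cos 56° = 3.86
Leg 2 (187°, 3.6 mi): east 3.6 sin 187° = -0.44, north 3.6 cos 187° = -3.57
Leg 3 (213°, 24.3 mi): east 24.3 sin 213° = -13.23, north 24.3 cos 213° = -20.38
Net north component: -20.09 mi.

20.1 mi south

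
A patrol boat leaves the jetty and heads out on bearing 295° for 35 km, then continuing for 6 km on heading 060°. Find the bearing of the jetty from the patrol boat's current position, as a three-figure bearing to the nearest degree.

Leg 1 (295°, 35 km): east 35 sin 295° = -31.72, north 35 cos 295° = 14.79
Leg 2 (060°, 6 km): east 6 sin 60° = 5.20, north 6 cos 60° = 3.00
Net displacement: -26.52 east, 17.79 north. Direction back to start is (26.52, -17.79): bearing = atan2(26.52, -17.79) mod 360° = 123.85° ≈ 124°.

124°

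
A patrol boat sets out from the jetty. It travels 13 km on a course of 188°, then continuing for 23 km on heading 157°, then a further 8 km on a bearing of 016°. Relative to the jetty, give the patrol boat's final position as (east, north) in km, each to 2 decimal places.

Leg 1 (188°, 13 km): east 13 sin 188° = -1.81, north 13 cos 188° = -12.87
Leg 2 (157°, 23 km): east 23 sin 157° = 8.99, north 23 cos 157° = -21.17
Leg 3 (016°, 8 km): east 8 sin 16° = 2.21, north 8 cos 16° = 7.69
Summing: 9.38 km east, -26.36 km north → (9.38, -26.36).

(9.38, -26.36)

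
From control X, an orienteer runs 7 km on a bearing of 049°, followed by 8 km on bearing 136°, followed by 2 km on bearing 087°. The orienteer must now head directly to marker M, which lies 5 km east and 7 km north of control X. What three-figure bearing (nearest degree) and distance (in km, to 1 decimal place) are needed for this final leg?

316°, 11.2 km

Leg 1 (049°, 7 km): east 7 sin 49° = 5.28, north 7 cos 49° = 4.59
Leg 2 (136°, 8 km): east 8 sin 136° = 5.56, north 8 cos 136° = -5.75
Leg 3 (087°, 2 km): east 2 sin 87° = 2.00, north 2 cos 87° = 0.10
Current position: (12.84, -1.06). Target: (5, 7). Remaining: Δeast = -7.84, Δnorth = 8.06.
Bearing = atan2(-7.84, 8.06) mod 360° = 315.79°; distance = √((-7.84)² + (8.06)²) = 11.241 km.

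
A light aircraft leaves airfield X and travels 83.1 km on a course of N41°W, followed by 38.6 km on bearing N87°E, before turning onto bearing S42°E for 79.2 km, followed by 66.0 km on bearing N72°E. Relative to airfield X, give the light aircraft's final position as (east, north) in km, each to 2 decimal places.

(99.79, 26.27)

Leg 1 (N41°W, 83.1 km): east 83.1 sin 319° = -54.52, north 83.1 cos 319° = 62.72
Leg 2 (N87°E, 38.6 km): east 38.6 sin 87° = 38.55, north 38.6 cos 87° = 2.02
Leg 3 (S42°E, 79.2 km): east 79.2 sin 138° = 53.00, north 79.2 cos 138° = -58.86
Leg 4 (N72°E, 66.0 km): east 66.0 sin 72° = 62.77, north 66.0 cos 72° = 20.40
Summing: 99.79 km east, 26.27 km north → (99.79, 26.27).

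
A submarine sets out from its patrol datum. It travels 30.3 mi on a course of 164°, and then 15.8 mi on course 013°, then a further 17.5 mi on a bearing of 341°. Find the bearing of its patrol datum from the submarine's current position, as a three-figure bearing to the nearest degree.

246°

Leg 1 (164°, 30.3 mi): east 30.3 sin 164° = 8.35, north 30.3 cos 164° = -29.13
Leg 2 (013°, 15.8 mi): east 15.8 sin 13° = 3.55, north 15.8 cos 13° = 15.40
Leg 3 (341°, 17.5 mi): east 17.5 sin 341° = -5.70, north 17.5 cos 341° = 16.55
Net displacement: 6.21 east, 2.82 north. Direction back to start is (-6.21, -2.82): bearing = atan2(-6.21, -2.82) mod 360° = 245.61° ≈ 246°.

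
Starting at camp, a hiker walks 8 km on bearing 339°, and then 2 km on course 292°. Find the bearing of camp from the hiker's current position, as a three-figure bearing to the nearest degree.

150°

Leg 1 (339°, 8 km): east 8 sin 339° = -2.87, north 8 cos 339° = 7.47
Leg 2 (292°, 2 km): east 2 sin 292° = -1.85, north 2 cos 292° = 0.75
Net displacement: -4.72 east, 8.22 north. Direction back to start is (4.72, -8.22): bearing = atan2(4.72, -8.22) mod 360° = 150.12° ≈ 150°.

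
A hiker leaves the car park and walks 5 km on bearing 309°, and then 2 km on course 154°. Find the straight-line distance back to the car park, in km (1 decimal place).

3.3 km

Leg 1 (309°, 5 km): east 5 sin 309° = -3.89, north 5 cos 309° = 3.15
Leg 2 (154°, 2 km): east 2 sin 154° = 0.88, north 2 cos 154° = -1.80
Net: -3.01 east, 1.35 north. Distance = √((-3.01)² + (1.35)²) = 3.298 km.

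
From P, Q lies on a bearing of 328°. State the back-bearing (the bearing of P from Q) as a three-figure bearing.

Back-bearing = 328° − 180° = 148°.

148°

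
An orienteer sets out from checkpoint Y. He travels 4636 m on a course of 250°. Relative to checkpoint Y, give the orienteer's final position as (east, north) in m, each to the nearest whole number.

Leg 1 (250°, 4636 m): east 4636 sin 250° = -4356.41, north 4636 cos 250° = -1585.61
Summing: -4356.41 m east, -1585.61 m north → (-4356, -1586).

(-4356, -1586)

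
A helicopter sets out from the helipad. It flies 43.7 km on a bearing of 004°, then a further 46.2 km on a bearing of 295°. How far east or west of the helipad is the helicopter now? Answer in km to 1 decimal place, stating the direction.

Leg 1 (004°, 43.7 km): east 43.7 sin 4° = 3.05, north 43.7 cos 4° = 43.59
Leg 2 (295°, 46.2 km): east 46.2 sin 295° = -41.87, north 46.2 cos 295° = 19.52
Net east component: -38.82 km.

38.8 km west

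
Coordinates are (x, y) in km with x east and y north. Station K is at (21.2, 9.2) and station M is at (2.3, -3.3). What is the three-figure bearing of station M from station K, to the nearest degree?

237°

Δeast = 2.3 − 21.2 = -18.90; Δnorth = -3.3 − 9.2 = -12.50.
Bearing = atan2(Δeast, Δnorth) mod 360° = 236.52° ≈ 237°.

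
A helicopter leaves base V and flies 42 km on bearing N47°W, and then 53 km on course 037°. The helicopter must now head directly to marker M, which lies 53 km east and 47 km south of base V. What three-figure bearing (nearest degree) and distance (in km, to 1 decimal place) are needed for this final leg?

156°, 128.9 km

Leg 1 (N47°W, 42 km): east 42 sin 313° = -30.72, north 42 cos 313° = 28.64
Leg 2 (037°, 53 km): east 53 sin 37° = 31.90, north 53 cos 37° = 42.33
Current position: (1.18, 70.97). Target: (53, -47). Remaining: Δeast = 51.82, Δnorth = -117.97.
Bearing = atan2(51.82, -117.97) mod 360° = 156.29°; distance = √((51.82)² + (-117.97)²) = 128.851 km.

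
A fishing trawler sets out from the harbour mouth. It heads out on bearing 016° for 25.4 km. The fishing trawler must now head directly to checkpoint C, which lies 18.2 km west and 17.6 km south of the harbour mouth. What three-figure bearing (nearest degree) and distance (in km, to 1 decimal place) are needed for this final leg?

Leg 1 (016°, 25.4 km): east 25.4 sin 16° = 7.00, north 25.4 cos 16° = 24.42
Current position: (7.00, 24.42). Target: (-18.2, -17.6). Remaining: Δeast = -25.20, Δnorth = -42.02.
Bearing = atan2(-25.20, -42.02) mod 360° = 210.96°; distance = √((-25.20)² + (-42.02)²) = 48.994 km.

211°, 49.0 km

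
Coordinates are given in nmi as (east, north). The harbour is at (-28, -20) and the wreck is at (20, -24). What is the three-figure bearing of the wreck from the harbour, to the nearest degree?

Δeast = 20 − -28 = 48.00; Δnorth = -24 − -20 = -4.00.
Bearing = atan2(Δeast, Δnorth) mod 360° = 94.76° ≈ 095°.

095°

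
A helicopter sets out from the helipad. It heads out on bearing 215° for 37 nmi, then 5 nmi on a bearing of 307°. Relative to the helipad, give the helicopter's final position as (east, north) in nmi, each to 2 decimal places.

(-25.22, -27.30)

Leg 1 (215°, 37 nmi): east 37 sin 215° = -21.22, north 37 cos 215° = -30.31
Leg 2 (307°, 5 nmi): east 5 sin 307° = -3.99, north 5 cos 307° = 3.01
Summing: -25.22 nmi east, -27.30 nmi north → (-25.22, -27.30).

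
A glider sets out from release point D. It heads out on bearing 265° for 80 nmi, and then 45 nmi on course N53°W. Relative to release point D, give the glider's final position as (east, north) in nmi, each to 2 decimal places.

(-115.63, 20.11)

Leg 1 (265°, 80 nmi): east 80 sin 265° = -79.70, north 80 cos 265° = -6.97
Leg 2 (N53°W, 45 nmi): east 45 sin 307° = -35.94, north 45 cos 307° = 27.08
Summing: -115.63 nmi east, 20.11 nmi north → (-115.63, 20.11).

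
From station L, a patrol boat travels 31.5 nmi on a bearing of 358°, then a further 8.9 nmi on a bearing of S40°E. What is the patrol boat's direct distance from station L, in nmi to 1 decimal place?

25.1 nmi

Leg 1 (358°, 31.5 nmi): east 31.5 sin 358° = -1.10, north 31.5 cos 358° = 31.48
Leg 2 (S40°E, 8.9 nmi): east 8.9 sin 140° = 5.72, north 8.9 cos 140° = -6.82
Net: 4.62 east, 24.66 north. Distance = √((4.62)² + (24.66)²) = 25.092 nmi.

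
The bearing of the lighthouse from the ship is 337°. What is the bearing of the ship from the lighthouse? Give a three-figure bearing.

157°

Back-bearing = 337° − 180° = 157°.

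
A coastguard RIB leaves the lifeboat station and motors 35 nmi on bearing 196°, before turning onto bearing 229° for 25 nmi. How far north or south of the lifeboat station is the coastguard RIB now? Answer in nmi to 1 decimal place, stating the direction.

Leg 1 (196°, 35 nmi): east 35 sin 196° = -9.65, north 35 cos 196° = -33.64
Leg 2 (229°, 25 nmi): east 25 sin 229° = -18.87, north 25 cos 229° = -16.40
Net north component: -50.05 nmi.

50.0 nmi south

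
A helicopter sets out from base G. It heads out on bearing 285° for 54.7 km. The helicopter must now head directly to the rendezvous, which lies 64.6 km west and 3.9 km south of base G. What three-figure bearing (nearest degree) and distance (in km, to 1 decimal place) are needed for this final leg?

Leg 1 (285°, 54.7 km): east 54.7 sin 285° = -52.84, north 54.7 cos 285° = 14.16
Current position: (-52.84, 14.16). Target: (-64.6, -3.9). Remaining: Δeast = -11.76, Δnorth = -18.06.
Bearing = atan2(-11.76, -18.06) mod 360° = 213.08°; distance = √((-11.76)² + (-18.06)²) = 21.551 km.

213°, 21.6 km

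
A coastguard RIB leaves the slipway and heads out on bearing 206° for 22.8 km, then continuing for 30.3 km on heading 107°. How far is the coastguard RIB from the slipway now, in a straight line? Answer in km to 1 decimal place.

35.0 km

Leg 1 (206°, 22.8 km): east 22.8 sin 206° = -9.99, north 22.8 cos 206° = -20.49
Leg 2 (107°, 30.3 km): east 30.3 sin 107° = 28.98, north 30.3 cos 107° = -8.86
Net: 18.98 east, -29.35 north. Distance = √((18.98)² + (-29.35)²) = 34.954 km.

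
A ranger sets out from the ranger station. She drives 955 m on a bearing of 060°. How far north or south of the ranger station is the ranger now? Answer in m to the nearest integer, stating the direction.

Leg 1 (060°, 955 m): east 955 sin 60° = 827.05, north 955 cos 60° = 477.50
Net north component: 477.50 m.

478 m north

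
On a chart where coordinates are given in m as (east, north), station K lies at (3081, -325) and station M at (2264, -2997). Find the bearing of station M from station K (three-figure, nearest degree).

197°

Δeast = 2264 − 3081 = -817.00; Δnorth = -2997 − -325 = -2672.00.
Bearing = atan2(Δeast, Δnorth) mod 360° = 197.00° ≈ 197°.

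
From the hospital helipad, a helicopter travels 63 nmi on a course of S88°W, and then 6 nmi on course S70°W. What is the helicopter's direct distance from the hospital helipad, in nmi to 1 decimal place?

68.7 nmi

Leg 1 (S88°W, 63 nmi): east 63 sin 268° = -62.96, north 63 cos 268° = -2.20
Leg 2 (S70°W, 6 nmi): east 6 sin 250° = -5.64, north 6 cos 250° = -2.05
Net: -68.60 east, -4.25 north. Distance = √((-68.60)² + (-4.25)²) = 68.731 nmi.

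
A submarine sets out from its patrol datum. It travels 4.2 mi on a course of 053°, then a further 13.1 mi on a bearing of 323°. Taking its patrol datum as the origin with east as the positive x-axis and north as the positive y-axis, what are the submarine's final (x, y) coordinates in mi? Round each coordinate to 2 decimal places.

(-4.53, 12.99)

Leg 1 (053°, 4.2 mi): east 4.2 sin 53° = 3.35, north 4.2 cos 53° = 2.53
Leg 2 (323°, 13.1 mi): east 13.1 sin 323° = -7.88, north 13.1 cos 323° = 10.46
Summing: -4.53 mi east, 12.99 mi north → (-4.53, 12.99).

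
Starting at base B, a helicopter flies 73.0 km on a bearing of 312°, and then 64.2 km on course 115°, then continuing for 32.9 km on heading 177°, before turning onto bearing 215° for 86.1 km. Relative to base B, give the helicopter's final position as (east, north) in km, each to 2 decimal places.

Leg 1 (312°, 73.0 km): east 73.0 sin 312° = -54.25, north 73.0 cos 312° = 48.85
Leg 2 (115°, 64.2 km): east 64.2 sin 115° = 58.18, north 64.2 cos 115° = -27.13
Leg 3 (177°, 32.9 km): east 32.9 sin 177° = 1.72, north 32.9 cos 177° = -32.85
Leg 4 (215°, 86.1 km): east 86.1 sin 215° = -49.38, north 86.1 cos 215° = -70.53
Summing: -43.73 km east, -81.67 km north → (-43.73, -81.67).

(-43.73, -81.67)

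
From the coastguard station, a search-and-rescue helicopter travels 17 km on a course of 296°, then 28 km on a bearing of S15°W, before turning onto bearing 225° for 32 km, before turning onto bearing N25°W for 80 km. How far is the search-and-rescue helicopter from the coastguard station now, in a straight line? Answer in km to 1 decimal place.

Leg 1 (296°, 17 km): east 17 sin 296° = -15.28, north 17 cos 296° = 7.45
Leg 2 (S15°W, 28 km): east 28 sin 195° = -7.25, north 28 cos 195° = -27.05
Leg 3 (225°, 32 km): east 32 sin 225° = -22.63, north 32 cos 225° = -22.63
Leg 4 (N25°W, 80 km): east 80 sin 335° = -33.81, north 80 cos 335° = 72.50
Net: -78.96 east, 30.28 north. Distance = √((-78.96)² + (30.28)²) = 84.571 km.

84.6 km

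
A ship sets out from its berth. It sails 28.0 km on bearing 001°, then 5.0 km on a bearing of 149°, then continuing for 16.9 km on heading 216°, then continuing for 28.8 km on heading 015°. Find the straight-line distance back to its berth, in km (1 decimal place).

37.9 km

Leg 1 (001°, 28.0 km): east 28.0 sin 1° = 0.49, north 28.0 cos 1° = 28.00
Leg 2 (149°, 5.0 km): east 5.0 sin 149° = 2.58, north 5.0 cos 149° = -4.29
Leg 3 (216°, 16.9 km): east 16.9 sin 216° = -9.93, north 16.9 cos 216° = -13.67
Leg 4 (015°, 28.8 km): east 28.8 sin 15° = 7.45, north 28.8 cos 15° = 27.82
Net: 0.58 east, 37.86 north. Distance = √((0.58)² + (37.86)²) = 37.861 km.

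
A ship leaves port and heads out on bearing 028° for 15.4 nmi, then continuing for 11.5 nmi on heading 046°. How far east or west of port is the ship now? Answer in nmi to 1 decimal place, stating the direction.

15.5 nmi east

Leg 1 (028°, 15.4 nmi): east 15.4 sin 28° = 7.23, north 15.4 cos 28° = 13.60
Leg 2 (046°, 11.5 nmi): east 11.5 sin 46° = 8.27, north 11.5 cos 46° = 7.99
Net east component: 15.50 nmi.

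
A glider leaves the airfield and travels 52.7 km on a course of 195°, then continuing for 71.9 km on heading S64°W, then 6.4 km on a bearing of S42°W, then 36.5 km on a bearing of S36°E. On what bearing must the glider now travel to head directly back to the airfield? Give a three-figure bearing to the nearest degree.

028°

Leg 1 (195°, 52.7 km): east 52.7 sin 195° = -13.64, north 52.7 cos 195° = -50.90
Leg 2 (S64°W, 71.9 km): east 71.9 sin 244° = -64.62, north 71.9 cos 244° = -31.52
Leg 3 (S42°W, 6.4 km): east 6.4 sin 222° = -4.28, north 6.4 cos 222° = -4.76
Leg 4 (S36°E, 36.5 km): east 36.5 sin 144° = 21.45, north 36.5 cos 144° = -29.53
Net displacement: -61.09 east, -116.71 north. Direction back to start is (61.09, 116.71): bearing = atan2(61.09, 116.71) mod 360° = 27.63° ≈ 028°.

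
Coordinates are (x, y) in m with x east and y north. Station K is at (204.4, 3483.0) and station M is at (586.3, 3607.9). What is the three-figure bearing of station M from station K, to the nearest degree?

Δeast = 586.3 − 204.4 = 381.90; Δnorth = 3607.9 − 3483.0 = 124.90.
Bearing = atan2(Δeast, Δnorth) mod 360° = 71.89° ≈ 072°.

072°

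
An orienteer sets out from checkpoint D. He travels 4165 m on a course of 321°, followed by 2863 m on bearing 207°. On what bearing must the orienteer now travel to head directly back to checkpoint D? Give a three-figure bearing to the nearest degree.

Leg 1 (321°, 4165 m): east 4165 sin 321° = -2621.12, north 4165 cos 321° = 3236.81
Leg 2 (207°, 2863 m): east 2863 sin 207° = -1299.77, north 2863 cos 207° = -2550.95
Net displacement: -3920.89 east, 685.86 north. Direction back to start is (3920.89, -685.86): bearing = atan2(3920.89, -685.86) mod 360° = 99.92° ≈ 100°.

100°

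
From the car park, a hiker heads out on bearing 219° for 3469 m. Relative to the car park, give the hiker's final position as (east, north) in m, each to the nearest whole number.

(-2183, -2696)

Leg 1 (219°, 3469 m): east 3469 sin 219° = -2183.11, north 3469 cos 219° = -2695.92
Summing: -2183.11 m east, -2695.92 m north → (-2183, -2696).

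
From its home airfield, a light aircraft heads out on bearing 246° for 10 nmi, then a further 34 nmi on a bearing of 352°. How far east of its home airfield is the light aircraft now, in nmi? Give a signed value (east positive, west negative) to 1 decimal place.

Leg 1 (246°, 10 nmi): east 10 sin 246° = -9.14, north 10 cos 246° = -4.07
Leg 2 (352°, 34 nmi): east 34 sin 352° = -4.73, north 34 cos 352° = 33.67
Net east component: -13.87 nmi.

-13.9 nmi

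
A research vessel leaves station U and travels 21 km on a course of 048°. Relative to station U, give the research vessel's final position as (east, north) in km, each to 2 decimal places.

(15.61, 14.05)

Leg 1 (048°, 21 km): east 21 sin 48° = 15.61, north 21 cos 48° = 14.05
Summing: 15.61 km east, 14.05 km north → (15.61, 14.05).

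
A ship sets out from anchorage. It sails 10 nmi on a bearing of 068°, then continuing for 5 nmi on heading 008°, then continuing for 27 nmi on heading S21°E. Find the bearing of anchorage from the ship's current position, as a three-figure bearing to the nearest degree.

Leg 1 (068°, 10 nmi): east 10 sin 68° = 9.27, north 10 cos 68° = 3.75
Leg 2 (008°, 5 nmi): east 5 sin 8° = 0.70, north 5 cos 8° = 4.95
Leg 3 (S21°E, 27 nmi): east 27 sin 159° = 9.68, north 27 cos 159° = -25.21
Net displacement: 19.64 east, -16.51 north. Direction back to start is (-19.64, 16.51): bearing = atan2(-19.64, 16.51) mod 360° = 310.04° ≈ 310°.

310°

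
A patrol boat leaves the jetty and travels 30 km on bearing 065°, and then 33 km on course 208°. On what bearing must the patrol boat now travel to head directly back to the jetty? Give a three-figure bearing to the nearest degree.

Leg 1 (065°, 30 km): east 30 sin 65° = 27.19, north 30 cos 65° = 12.68
Leg 2 (208°, 33 km): east 33 sin 208° = -15.49, north 33 cos 208° = -29.14
Net displacement: 11.70 east, -16.46 north. Direction back to start is (-11.70, 16.46): bearing = atan2(-11.70, 16.46) mod 360° = 324.60° ≈ 325°.

325°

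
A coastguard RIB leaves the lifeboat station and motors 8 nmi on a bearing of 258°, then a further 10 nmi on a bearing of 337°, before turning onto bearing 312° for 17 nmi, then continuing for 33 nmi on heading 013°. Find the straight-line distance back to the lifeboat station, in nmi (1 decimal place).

Leg 1 (258°, 8 nmi): east 8 sin 258° = -7.83, north 8 cos 258° = -1.66
Leg 2 (337°, 10 nmi): east 10 sin 337° = -3.91, north 10 cos 337° = 9.21
Leg 3 (312°, 17 nmi): east 17 sin 312° = -12.63, north 17 cos 312° = 11.38
Leg 4 (013°, 33 nmi): east 33 sin 13° = 7.42, north 33 cos 13° = 32.15
Net: -16.94 east, 51.07 north. Distance = √((-16.94)² + (51.07)²) = 53.808 nmi.

53.8 nmi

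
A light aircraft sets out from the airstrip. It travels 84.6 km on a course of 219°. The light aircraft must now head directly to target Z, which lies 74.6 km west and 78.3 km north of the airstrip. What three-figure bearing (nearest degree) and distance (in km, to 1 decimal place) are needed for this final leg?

Leg 1 (219°, 84.6 km): east 84.6 sin 219° = -53.24, north 84.6 cos 219° = -65.75
Current position: (-53.24, -65.75). Target: (-74.6, 78.3). Remaining: Δeast = -21.36, Δnorth = 144.05.
Bearing = atan2(-21.36, 144.05) mod 360° = 351.57°; distance = √((-21.36)² + (144.05)²) = 145.622 km.

352°, 145.6 km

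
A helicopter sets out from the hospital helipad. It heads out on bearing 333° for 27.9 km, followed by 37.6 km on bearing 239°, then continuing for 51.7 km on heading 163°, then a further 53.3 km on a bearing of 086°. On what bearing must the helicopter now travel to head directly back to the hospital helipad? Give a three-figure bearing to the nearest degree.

330°

Leg 1 (333°, 27.9 km): east 27.9 sin 333° = -12.67, north 27.9 cos 333° = 24.86
Leg 2 (239°, 37.6 km): east 37.6 sin 239° = -32.23, north 37.6 cos 239° = -19.37
Leg 3 (163°, 51.7 km): east 51.7 sin 163° = 15.12, north 51.7 cos 163° = -49.44
Leg 4 (086°, 53.3 km): east 53.3 sin 86° = 53.17, north 53.3 cos 86° = 3.72
Net displacement: 23.39 east, -40.23 north. Direction back to start is (-23.39, 40.23): bearing = atan2(-23.39, 40.23) mod 360° = 329.83° ≈ 330°.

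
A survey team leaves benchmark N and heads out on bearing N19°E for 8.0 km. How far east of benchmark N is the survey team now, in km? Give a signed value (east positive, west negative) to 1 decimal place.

2.6 km

Leg 1 (N19°E, 8.0 km): east 8.0 sin 19° = 2.60, north 8.0 cos 19° = 7.56
Net east component: 2.60 km.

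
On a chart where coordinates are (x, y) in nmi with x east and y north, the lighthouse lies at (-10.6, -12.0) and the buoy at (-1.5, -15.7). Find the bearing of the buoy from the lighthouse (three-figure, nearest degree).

Δeast = -1.5 − -10.6 = 9.10; Δnorth = -15.7 − -12.0 = -3.70.
Bearing = atan2(Δeast, Δnorth) mod 360° = 112.13° ≈ 112°.

112°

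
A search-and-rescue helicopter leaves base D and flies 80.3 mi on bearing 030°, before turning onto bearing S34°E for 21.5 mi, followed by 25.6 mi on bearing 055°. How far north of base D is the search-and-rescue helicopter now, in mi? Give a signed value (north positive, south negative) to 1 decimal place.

66.4 mi

Leg 1 (030°, 80.3 mi): east 80.3 sin 30° = 40.15, north 80.3 cos 30° = 69.54
Leg 2 (S34°E, 21.5 mi): east 21.5 sin 146° = 12.02, north 21.5 cos 146° = -17.82
Leg 3 (055°, 25.6 mi): east 25.6 sin 55° = 20.97, north 25.6 cos 55° = 14.68
Net north component: 66.40 mi.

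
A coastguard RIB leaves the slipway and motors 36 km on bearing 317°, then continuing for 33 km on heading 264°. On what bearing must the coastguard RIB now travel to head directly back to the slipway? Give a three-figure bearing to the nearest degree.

112°

Leg 1 (317°, 36 km): east 36 sin 317° = -24.55, north 36 cos 317° = 26.33
Leg 2 (264°, 33 km): east 33 sin 264° = -32.82, north 33 cos 264° = -3.45
Net displacement: -57.37 east, 22.88 north. Direction back to start is (57.37, -22.88): bearing = atan2(57.37, -22.88) mod 360° = 111.74° ≈ 112°.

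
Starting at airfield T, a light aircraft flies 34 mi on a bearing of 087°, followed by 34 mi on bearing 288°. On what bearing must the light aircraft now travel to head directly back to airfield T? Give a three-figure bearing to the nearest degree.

Leg 1 (087°, 34 mi): east 34 sin 87° = 33.95, north 34 cos 87° = 1.78
Leg 2 (288°, 34 mi): east 34 sin 288° = -32.34, north 34 cos 288° = 10.51
Net displacement: 1.62 east, 12.29 north. Direction back to start is (-1.62, -12.29): bearing = atan2(-1.62, -12.29) mod 360° = 187.50° ≈ 187°.

187°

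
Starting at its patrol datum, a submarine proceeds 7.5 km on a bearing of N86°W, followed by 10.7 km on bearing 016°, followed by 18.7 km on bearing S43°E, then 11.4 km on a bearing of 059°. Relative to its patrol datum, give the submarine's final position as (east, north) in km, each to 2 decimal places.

(17.99, 3.00)

Leg 1 (N86°W, 7.5 km): east 7.5 sin 274° = -7.48, north 7.5 cos 274° = 0.52
Leg 2 (016°, 10.7 km): east 10.7 sin 16° = 2.95, north 10.7 cos 16° = 10.29
Leg 3 (S43°E, 18.7 km): east 18.7 sin 137° = 12.75, north 18.7 cos 137° = -13.68
Leg 4 (059°, 11.4 km): east 11.4 sin 59° = 9.77, north 11.4 cos 59° = 5.87
Summing: 17.99 km east, 3.00 km north → (17.99, 3.00).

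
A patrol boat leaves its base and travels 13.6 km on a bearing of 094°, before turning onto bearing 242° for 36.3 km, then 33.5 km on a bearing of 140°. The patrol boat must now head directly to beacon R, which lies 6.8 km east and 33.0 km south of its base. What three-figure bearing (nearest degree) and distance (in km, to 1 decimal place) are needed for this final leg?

019°, 11.3 km

Leg 1 (094°, 13.6 km): east 13.6 sin 94° = 13.57, north 13.6 cos 94° = -0.95
Leg 2 (242°, 36.3 km): east 36.3 sin 242° = -32.05, north 36.3 cos 242° = -17.04
Leg 3 (140°, 33.5 km): east 33.5 sin 140° = 21.53, north 33.5 cos 140° = -25.66
Current position: (3.05, -43.65). Target: (6.8, -33.0). Remaining: Δeast = 3.75, Δnorth = 10.65.
Bearing = atan2(3.75, 10.65) mod 360° = 19.40°; distance = √((3.75)² + (10.65)²) = 11.294 km.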